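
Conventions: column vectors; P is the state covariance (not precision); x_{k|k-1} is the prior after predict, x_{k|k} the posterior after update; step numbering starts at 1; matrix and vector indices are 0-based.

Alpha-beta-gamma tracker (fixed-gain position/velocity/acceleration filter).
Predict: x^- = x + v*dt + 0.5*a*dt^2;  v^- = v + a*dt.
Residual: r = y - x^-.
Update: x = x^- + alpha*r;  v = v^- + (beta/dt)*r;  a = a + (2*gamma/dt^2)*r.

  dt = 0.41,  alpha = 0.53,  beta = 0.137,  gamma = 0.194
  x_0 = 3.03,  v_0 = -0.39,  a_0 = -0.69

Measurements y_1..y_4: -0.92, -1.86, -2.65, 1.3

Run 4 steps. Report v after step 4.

step 1: x_pred=2.8121  r=-3.7321  x^+=0.8341  v^+=-1.9200  a^+=-9.3043
step 2: x_pred=-0.7351  r=-1.1249  x^+=-1.3313  v^+=-6.1106  a^+=-11.9006
step 3: x_pred=-4.8369  r=2.1869  x^+=-3.6778  v^+=-10.2591  a^+=-6.8530
step 4: x_pred=-8.4601  r=9.7601  x^+=-3.2872  v^+=-9.8075  a^+=15.6747

v_post = -9.8075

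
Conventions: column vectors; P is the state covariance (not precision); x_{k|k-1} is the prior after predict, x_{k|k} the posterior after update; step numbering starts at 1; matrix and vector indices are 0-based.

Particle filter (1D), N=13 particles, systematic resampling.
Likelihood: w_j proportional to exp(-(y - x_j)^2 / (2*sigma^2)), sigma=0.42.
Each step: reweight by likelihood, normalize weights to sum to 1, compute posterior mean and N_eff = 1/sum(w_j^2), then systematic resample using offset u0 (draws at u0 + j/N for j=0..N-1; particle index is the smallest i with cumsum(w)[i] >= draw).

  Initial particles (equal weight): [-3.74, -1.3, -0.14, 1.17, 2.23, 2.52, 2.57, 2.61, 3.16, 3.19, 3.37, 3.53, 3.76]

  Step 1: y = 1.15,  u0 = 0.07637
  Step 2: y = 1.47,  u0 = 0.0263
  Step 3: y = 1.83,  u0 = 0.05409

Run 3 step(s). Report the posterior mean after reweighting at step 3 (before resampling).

step 1: w=[0.0000, 0.0000, 0.0085, 0.9467, 0.0347, 0.0046, 0.0031, 0.0023, 0.0000, 0.0000, 0.0000, 0.0000, 0.0000]  mean=1.2096  Neff=1.1140  idx=[3, 3, 3, 3, 3, 3, 3, 3, 3, 3, 3, 3, 7]
step 2: w=[0.0831, 0.0831, 0.0831, 0.0831, 0.0831, 0.0831, 0.0831, 0.0831, 0.0831, 0.0831, 0.0831, 0.0831, 0.0027]  mean=1.1739  Neff=12.0639  idx=[0, 1, 2, 3, 4, 4, 5, 6, 7, 8, 9, 10, 11]
step 3: w=[0.0769, 0.0769, 0.0769, 0.0769, 0.0769, 0.0769, 0.0769, 0.0769, 0.0769, 0.0769, 0.0769, 0.0769, 0.0769]  mean=1.1700  Neff=13.0000  idx=[0, 1, 2, 3, 4, 5, 6, 7, 8, 9, 10, 11, 12]

post_mean = 1.1700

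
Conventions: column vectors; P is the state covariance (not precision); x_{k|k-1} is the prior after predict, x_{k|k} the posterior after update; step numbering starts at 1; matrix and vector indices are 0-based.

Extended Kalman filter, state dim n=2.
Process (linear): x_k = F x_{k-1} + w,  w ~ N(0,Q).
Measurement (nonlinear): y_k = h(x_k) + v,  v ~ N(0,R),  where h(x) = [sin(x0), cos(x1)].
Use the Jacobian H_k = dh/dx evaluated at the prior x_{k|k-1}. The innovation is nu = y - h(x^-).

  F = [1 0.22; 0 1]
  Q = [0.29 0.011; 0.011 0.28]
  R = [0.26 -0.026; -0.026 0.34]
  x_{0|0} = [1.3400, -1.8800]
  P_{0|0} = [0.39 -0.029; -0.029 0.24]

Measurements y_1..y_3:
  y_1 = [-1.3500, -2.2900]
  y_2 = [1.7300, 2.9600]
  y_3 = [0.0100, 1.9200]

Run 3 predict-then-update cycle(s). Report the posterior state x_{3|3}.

x_post = [-3.3000, -5.4999]

step 1: x^-=[0.9264, -1.8800]  P^-=[0.6789 0.0348; 0.0348 0.5200]  H_jac=[0.6007 0.0000; 0.0000 0.9526]  S=[0.5050 -0.0061; -0.0061 0.8118]  K=[0.8081 0.0469; 0.0488 0.6105]  nu=[-2.1495, -1.9857]  x^+=[-0.9038, -3.1971]  P^+=[0.3477 -0.0053; -0.0053 0.2166]
step 2: x^-=[-1.6071, -3.1971]  P^-=[0.6459 0.0533; 0.0533 0.4966]  H_jac=[-0.0363 0.0000; 0.0000 -0.0555]  S=[0.2609 -0.0259; -0.0259 0.3415]  K=[-0.0915 -0.0156; -0.0155 -0.0818]  nu=[2.7293, 3.9585]  x^+=[-1.9185, -3.5633]  P^+=[0.6437 0.0527; 0.0527 0.4943]
step 3: x^-=[-2.7025, -3.5633]  P^-=[0.9808 0.1725; 0.1725 0.7743]  H_jac=[-0.9051 0.0000; 0.0000 -0.4094]  S=[1.0635 0.0379; 0.0379 0.4698]  K=[-0.8318 -0.0832; -0.1231 -0.6648]  nu=[0.4352, 2.8324]  x^+=[-3.3000, -5.4999]  P^+=[0.2365 0.0163; 0.0163 0.5444]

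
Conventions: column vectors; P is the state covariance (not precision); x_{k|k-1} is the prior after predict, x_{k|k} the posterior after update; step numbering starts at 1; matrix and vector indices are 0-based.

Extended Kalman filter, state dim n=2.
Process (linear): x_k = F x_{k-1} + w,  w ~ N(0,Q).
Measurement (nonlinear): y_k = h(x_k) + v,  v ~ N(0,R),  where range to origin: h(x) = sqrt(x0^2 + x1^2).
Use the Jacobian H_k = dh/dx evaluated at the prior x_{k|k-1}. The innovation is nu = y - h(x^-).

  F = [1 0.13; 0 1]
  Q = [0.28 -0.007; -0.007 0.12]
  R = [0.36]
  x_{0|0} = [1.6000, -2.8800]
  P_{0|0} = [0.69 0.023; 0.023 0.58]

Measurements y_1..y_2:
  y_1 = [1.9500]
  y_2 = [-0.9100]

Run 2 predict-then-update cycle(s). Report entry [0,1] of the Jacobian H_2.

H_jac[0,1] = -0.9646

step 1: x^-=[1.2256, -2.8800]  P^-=[0.9858 0.0914; 0.0914 0.7000]  H_jac=[0.3916 -0.9201]  S=[1.0380]  K=[0.2909; -0.5861]  nu=[-1.1799]  x^+=[0.8824, -2.1885]  P^+=[0.8980 0.2683; 0.2683 0.3435]
step 2: x^-=[0.5979, -2.1885]  P^-=[1.2535 0.3060; 0.3060 0.4635]  H_jac=[0.2635 -0.9646]  S=[0.7228]  K=[0.0487; -0.5070]  nu=[-3.1787]  x^+=[0.4431, -0.5768]  P^+=[1.2518 0.3238; 0.3238 0.2777]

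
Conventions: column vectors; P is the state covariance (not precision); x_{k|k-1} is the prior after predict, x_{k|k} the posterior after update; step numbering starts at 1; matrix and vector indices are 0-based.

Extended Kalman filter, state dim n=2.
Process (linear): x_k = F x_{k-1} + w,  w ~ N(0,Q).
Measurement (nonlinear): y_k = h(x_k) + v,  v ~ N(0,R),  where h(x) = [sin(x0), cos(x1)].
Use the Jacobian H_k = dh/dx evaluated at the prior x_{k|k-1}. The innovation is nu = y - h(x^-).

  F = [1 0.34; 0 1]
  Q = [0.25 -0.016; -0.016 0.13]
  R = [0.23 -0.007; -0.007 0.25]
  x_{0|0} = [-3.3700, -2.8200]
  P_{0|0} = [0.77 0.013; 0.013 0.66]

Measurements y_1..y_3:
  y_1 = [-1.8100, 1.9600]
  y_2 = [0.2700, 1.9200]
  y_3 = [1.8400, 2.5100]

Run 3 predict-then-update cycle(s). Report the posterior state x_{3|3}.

x_post = [1.5200, -0.5264]

step 1: x^-=[-4.3288, -2.8200]  P^-=[1.1051 0.2214; 0.2214 0.7900]  H_jac=[-0.3743 0.0000; 0.0000 0.3161]  S=[0.3848 -0.0332; -0.0332 0.3289]  K=[-1.0658 0.1052; -0.1512 0.7439]  nu=[-2.7373, 2.9087]  x^+=[-1.1053, -0.2424]  P^+=[0.6570 0.1068; 0.1068 0.5917]
step 2: x^-=[-1.1878, -0.2424]  P^-=[1.0480 0.2920; 0.2920 0.7217]  H_jac=[0.3737 0.0000; 0.0000 0.2400]  S=[0.3764 0.0192; 0.0192 0.2916]  K=[1.0318 0.1725; 0.2605 0.5770]  nu=[1.1975, 0.9492]  x^+=[0.2116, 0.6173]  P^+=[0.6318 0.1495; 0.1495 0.5933]
step 3: x^-=[0.4215, 0.6173]  P^-=[1.0520 0.3353; 0.3353 0.7233]  H_jac=[0.9125 0.0000; 0.0000 -0.5788]  S=[1.1060 -0.1841; -0.1841 0.4923]  K=[0.8556 -0.0742; 0.1440 -0.7965]  nu=[1.4309, 1.6945]  x^+=[1.5200, -0.5264]  P^+=[0.2162 0.0424; 0.0424 0.3458]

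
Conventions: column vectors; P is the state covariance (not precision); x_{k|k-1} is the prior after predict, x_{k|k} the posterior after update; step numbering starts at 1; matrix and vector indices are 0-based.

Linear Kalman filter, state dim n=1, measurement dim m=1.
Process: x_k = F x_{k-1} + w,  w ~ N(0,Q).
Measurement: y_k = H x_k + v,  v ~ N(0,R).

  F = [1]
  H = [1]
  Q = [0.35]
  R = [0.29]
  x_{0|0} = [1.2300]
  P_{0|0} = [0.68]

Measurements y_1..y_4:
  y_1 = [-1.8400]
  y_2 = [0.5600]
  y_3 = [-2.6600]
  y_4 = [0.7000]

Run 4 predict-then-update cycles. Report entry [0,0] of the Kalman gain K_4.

K[0,0] = 0.6502

step 1: x^-=[1.2300]  P^-=[1.0300]  S=[1.3200]  K=[0.7803]  nu=[-3.0700]  x^+=[-1.1655]  P^+=[0.2263]
step 2: x^-=[-1.1655]  P^-=[0.5763]  S=[0.8663]  K=[0.6652]  nu=[1.7255]  x^+=[-0.0176]  P^+=[0.1929]
step 3: x^-=[-0.0176]  P^-=[0.5429]  S=[0.8329]  K=[0.6518]  nu=[-2.6424]  x^+=[-1.7400]  P^+=[0.1890]
step 4: x^-=[-1.7400]  P^-=[0.5390]  S=[0.8290]  K=[0.6502]  nu=[2.4400]  x^+=[-0.1535]  P^+=[0.1886]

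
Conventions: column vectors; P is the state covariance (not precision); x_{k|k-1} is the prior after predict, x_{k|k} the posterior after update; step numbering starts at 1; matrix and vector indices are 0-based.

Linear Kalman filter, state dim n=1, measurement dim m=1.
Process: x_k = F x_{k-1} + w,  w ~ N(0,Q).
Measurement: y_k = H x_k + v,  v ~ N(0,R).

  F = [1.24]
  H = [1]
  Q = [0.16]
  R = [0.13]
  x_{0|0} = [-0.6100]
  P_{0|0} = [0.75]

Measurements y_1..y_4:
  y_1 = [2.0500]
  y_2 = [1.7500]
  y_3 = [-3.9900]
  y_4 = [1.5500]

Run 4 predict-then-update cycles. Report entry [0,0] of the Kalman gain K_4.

K[0,0] = 0.6978

step 1: x^-=[-0.7564]  P^-=[1.3132]  S=[1.4432]  K=[0.9099]  nu=[2.8064]  x^+=[1.7972]  P^+=[0.1183]
step 2: x^-=[2.2285]  P^-=[0.3419]  S=[0.4719]  K=[0.7245]  nu=[-0.4785]  x^+=[1.8818]  P^+=[0.0942]
step 3: x^-=[2.3335]  P^-=[0.3048]  S=[0.4348]  K=[0.7010]  nu=[-6.3235]  x^+=[-2.0994]  P^+=[0.0911]
step 4: x^-=[-2.6033]  P^-=[0.3001]  S=[0.4301]  K=[0.6978]  nu=[4.1533]  x^+=[0.2947]  P^+=[0.0907]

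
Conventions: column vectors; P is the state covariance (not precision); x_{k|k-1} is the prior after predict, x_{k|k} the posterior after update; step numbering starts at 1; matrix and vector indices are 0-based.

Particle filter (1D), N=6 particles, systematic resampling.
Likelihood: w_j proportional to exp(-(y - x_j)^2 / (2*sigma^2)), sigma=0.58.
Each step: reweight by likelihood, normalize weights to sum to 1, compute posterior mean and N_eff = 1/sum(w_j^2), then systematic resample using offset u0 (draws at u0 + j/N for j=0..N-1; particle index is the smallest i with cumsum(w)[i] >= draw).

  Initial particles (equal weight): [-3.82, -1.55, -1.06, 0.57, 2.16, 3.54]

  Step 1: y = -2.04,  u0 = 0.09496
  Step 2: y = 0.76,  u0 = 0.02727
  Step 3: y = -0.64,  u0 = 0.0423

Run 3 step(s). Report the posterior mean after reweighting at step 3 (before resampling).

step 1: w=[0.0095, 0.7376, 0.2529, 0.0000, 0.0000, 0.0000]  mean=-1.4476  Neff=1.6445  idx=[1, 1, 1, 1, 2, 2]
step 2: w=[0.0225, 0.0225, 0.0225, 0.0225, 0.4550, 0.4550]  mean=-1.1041  Neff=2.4030  idx=[1, 4, 4, 4, 5, 5]
step 3: w=[0.0706, 0.1859, 0.1859, 0.1859, 0.1859, 0.1859]  mean=-1.0946  Neff=5.6259  idx=[0, 1, 2, 3, 4, 5]

post_mean = -1.0946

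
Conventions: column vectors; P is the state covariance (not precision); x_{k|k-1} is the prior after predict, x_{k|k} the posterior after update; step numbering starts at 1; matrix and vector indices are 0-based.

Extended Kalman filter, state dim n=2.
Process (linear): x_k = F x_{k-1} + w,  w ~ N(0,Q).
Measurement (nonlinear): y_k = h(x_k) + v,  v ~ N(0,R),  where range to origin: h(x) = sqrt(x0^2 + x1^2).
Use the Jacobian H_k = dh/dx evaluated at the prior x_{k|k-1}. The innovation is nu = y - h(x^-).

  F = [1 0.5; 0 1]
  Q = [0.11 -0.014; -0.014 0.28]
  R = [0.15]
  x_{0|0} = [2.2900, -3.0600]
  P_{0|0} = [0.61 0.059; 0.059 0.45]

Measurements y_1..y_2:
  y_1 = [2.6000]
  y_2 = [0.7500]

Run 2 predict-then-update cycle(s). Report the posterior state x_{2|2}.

step 1: x^-=[0.7600, -3.0600]  P^-=[0.8915 0.2700; 0.2700 0.7300]  H_jac=[0.2410 -0.9705]  S=[0.7631]  K=[-0.0618; -0.8432]  nu=[-0.5530]  x^+=[0.7942, -2.5938]  P^+=[0.8886 0.2302; 0.2302 0.1875]
step 2: x^-=[-0.5027, -2.5938]  P^-=[1.2757 0.3100; 0.3100 0.4675]  H_jac=[-0.1903 -0.9817]  S=[0.7626]  K=[-0.7174; -0.6792]  nu=[-1.8920]  x^+=[0.8546, -1.3087]  P^+=[0.8832 -0.0616; -0.0616 0.1157]

x_post = [0.8546, -1.3087]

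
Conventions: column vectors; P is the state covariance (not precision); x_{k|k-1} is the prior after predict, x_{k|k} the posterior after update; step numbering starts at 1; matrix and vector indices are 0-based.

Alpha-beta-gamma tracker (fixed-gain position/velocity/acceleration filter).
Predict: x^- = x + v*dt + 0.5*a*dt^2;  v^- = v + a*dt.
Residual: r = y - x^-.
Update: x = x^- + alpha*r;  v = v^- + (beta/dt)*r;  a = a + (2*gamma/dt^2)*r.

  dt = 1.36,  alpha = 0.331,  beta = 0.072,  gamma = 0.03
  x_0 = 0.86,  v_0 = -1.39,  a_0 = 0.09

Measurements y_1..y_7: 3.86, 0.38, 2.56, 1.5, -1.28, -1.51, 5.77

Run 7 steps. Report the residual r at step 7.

step 1: x_pred=-0.9472  r=4.8072  x^+=0.6440  v^+=-1.0131  a^+=0.2459
step 2: x_pred=-0.5064  r=0.8864  x^+=-0.2130  v^+=-0.6317  a^+=0.2747
step 3: x_pred=-0.8180  r=3.3780  x^+=0.3001  v^+=-0.0793  a^+=0.3843
step 4: x_pred=0.5477  r=0.9523  x^+=0.8629  v^+=0.4938  a^+=0.4152
step 5: x_pred=1.9183  r=-3.1983  x^+=0.8597  v^+=0.8891  a^+=0.3114
step 6: x_pred=2.3568  r=-3.8668  x^+=1.0769  v^+=1.1079  a^+=0.1860
step 7: x_pred=2.7556  r=3.0144  x^+=3.7534  v^+=1.5204  a^+=0.2838

resid = 3.0144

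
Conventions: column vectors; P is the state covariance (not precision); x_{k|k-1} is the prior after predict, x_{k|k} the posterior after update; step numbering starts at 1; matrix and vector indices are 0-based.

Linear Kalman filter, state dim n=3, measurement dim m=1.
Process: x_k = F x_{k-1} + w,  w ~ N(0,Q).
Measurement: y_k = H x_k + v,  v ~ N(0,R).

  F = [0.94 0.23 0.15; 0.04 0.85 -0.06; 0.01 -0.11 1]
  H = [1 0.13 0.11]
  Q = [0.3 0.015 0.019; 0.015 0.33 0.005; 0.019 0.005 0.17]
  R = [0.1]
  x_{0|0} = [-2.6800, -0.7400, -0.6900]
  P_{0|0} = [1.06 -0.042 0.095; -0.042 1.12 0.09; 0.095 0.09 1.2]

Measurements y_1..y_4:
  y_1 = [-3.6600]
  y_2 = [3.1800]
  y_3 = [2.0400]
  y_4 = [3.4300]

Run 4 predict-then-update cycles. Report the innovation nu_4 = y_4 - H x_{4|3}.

innov = [0.9615]

step 1: x^-=[-2.7929, -0.6948, -0.6354]  P^-=[1.3377 0.2345 0.2935; 0.2345 1.1327 -0.0906; 0.2935 -0.0906 1.3659]  S=[1.5963]  K=[0.8773; 0.2329; 0.2706]  nu=[-0.7069]  x^+=[-3.4131, -0.8594, -0.8267]  P^+=[0.1090 -0.0917 -0.0855; -0.0917 1.0461 -0.1912; -0.0855 -0.1912 1.2489]
step 2: x^-=[-3.5299, -0.8174, -0.7663]  P^-=[0.4029 0.1209 0.0689; 0.1209 1.1042 -0.3353; 0.0689 -0.3353 1.4722]  S=[0.5763]  K=[0.7394; 0.3948; 0.3249]  nu=[6.9005]  x^+=[1.5725, 1.9067, 1.4755]  P^+=[0.0878 -0.0474 -0.0696; -0.0474 1.0144 -0.4092; -0.0696 -0.4092 1.4114]
step 3: x^-=[2.1380, 1.5951, 1.2815]  P^-=[0.3946 0.1226 0.0578; 0.1226 1.1069 -0.5279; 0.0578 -0.5279 1.6824]  S=[0.5632]  K=[0.7403; 0.3701; 0.3094]  nu=[-0.4463]  x^+=[1.8076, 1.4299, 1.1434]  P^+=[0.0860 -0.0317 -0.0712; -0.0317 1.0298 -0.5924; -0.0712 -0.5924 1.6285]
step 4: x^-=[2.1995, 1.2191, 1.0042]  P^-=[0.3924 0.1155 0.0477; 0.1155 1.1387 -0.6994; 0.0477 -0.6994 1.9399]  S=[0.5557]  K=[0.7427; 0.3358; 0.3063]  nu=[0.9615]  x^+=[2.9136, 1.5420, 1.2987]  P^+=[0.0859 -0.0231 -0.0787; -0.0231 1.0760 -0.7565; -0.0787 -0.7565 1.8878]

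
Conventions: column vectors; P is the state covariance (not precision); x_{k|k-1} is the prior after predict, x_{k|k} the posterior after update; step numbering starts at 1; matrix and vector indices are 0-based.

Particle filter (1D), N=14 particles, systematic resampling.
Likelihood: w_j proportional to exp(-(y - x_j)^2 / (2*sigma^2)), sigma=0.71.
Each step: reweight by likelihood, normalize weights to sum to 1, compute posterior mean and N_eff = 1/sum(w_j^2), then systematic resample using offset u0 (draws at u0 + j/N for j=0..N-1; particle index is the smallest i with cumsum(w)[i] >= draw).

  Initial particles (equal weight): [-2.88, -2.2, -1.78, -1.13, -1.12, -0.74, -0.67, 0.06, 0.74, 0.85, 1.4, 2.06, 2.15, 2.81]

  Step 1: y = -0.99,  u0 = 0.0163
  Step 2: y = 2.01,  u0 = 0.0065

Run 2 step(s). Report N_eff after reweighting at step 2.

N_eff = 1.3281

step 1: w=[0.0057, 0.0465, 0.1070, 0.1948, 0.1954, 0.1867, 0.1795, 0.0666, 0.0102, 0.0069, 0.0007, 0.0000, 0.0000, 0.0000]  mean=-0.9882  Neff=6.1950  idx=[1, 2, 2, 3, 3, 4, 4, 4, 5, 5, 5, 6, 6, 7]
step 2: w=[0.0000, 0.0000, 0.0000, 0.0021, 0.0021, 0.0023, 0.0023, 0.0023, 0.0208, 0.0208, 0.0208, 0.0303, 0.0303, 0.8659]  mean=-0.0473  Neff=1.3281  idx=[5, 11, 13, 13, 13, 13, 13, 13, 13, 13, 13, 13, 13, 13]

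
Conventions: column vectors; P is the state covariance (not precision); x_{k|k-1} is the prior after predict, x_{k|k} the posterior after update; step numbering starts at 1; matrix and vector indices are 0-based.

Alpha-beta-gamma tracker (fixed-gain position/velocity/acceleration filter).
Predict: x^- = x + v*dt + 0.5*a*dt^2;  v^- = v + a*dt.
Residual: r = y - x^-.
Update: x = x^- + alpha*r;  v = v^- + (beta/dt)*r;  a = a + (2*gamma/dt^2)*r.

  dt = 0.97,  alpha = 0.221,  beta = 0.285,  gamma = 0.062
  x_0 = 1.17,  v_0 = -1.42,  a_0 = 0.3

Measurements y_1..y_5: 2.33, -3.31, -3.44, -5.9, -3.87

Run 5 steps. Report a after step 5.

a_post = -0.1871

step 1: x_pred=-0.0663  r=2.3963  x^+=0.4633  v^+=-0.4249  a^+=0.6158
step 2: x_pred=0.3408  r=-3.6508  x^+=-0.4660  v^+=-0.9003  a^+=0.1347
step 3: x_pred=-1.2759  r=-2.1641  x^+=-1.7542  v^+=-1.4055  a^+=-0.1505
step 4: x_pred=-3.1883  r=-2.7117  x^+=-3.7876  v^+=-2.3482  a^+=-0.5079
step 5: x_pred=-6.3043  r=2.4343  x^+=-5.7664  v^+=-2.1257  a^+=-0.1871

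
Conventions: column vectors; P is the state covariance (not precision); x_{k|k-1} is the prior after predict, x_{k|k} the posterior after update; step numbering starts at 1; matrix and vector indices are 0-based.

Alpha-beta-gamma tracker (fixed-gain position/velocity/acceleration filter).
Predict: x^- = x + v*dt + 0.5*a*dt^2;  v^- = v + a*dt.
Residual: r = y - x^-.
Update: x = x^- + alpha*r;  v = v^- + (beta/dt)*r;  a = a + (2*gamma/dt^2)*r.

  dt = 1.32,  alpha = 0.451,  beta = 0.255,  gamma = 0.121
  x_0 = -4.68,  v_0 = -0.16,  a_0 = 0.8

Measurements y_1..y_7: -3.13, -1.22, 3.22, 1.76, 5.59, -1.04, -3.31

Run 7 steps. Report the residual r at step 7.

resid = -6.6274

step 1: x_pred=-4.1942  r=1.0642  x^+=-3.7143  v^+=1.1016  a^+=0.9478
step 2: x_pred=-1.4344  r=0.2144  x^+=-1.3377  v^+=2.3941  a^+=0.9776
step 3: x_pred=2.6742  r=0.5458  x^+=2.9204  v^+=3.7900  a^+=1.0534
step 4: x_pred=8.8409  r=-7.0809  x^+=5.6474  v^+=3.8126  a^+=0.0699
step 5: x_pred=10.7409  r=-5.1509  x^+=8.4179  v^+=2.9098  a^+=-0.6455
step 6: x_pred=11.6965  r=-12.7365  x^+=5.9524  v^+=-0.4026  a^+=-2.4144
step 7: x_pred=3.3174  r=-6.6274  x^+=0.3285  v^+=-4.8700  a^+=-3.3349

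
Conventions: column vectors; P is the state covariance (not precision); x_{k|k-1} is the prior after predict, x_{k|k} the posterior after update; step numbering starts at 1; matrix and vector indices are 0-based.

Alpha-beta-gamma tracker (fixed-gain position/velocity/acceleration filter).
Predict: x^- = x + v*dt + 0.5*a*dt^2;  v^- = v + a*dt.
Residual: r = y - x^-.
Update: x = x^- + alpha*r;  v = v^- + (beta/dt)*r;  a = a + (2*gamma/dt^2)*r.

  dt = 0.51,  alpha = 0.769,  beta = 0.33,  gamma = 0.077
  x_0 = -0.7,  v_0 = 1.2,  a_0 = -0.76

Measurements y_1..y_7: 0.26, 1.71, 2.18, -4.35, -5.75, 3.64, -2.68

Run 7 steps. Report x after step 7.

step 1: x_pred=-0.1868  r=0.4468  x^+=0.1568  v^+=1.1015  a^+=-0.4954
step 2: x_pred=0.6541  r=1.0559  x^+=1.4661  v^+=1.5321  a^+=0.1297
step 3: x_pred=2.2643  r=-0.0843  x^+=2.1995  v^+=1.5437  a^+=0.0798
step 4: x_pred=2.9971  r=-7.3471  x^+=-2.6528  v^+=-3.1697  a^+=-4.2703
step 5: x_pred=-4.8247  r=-0.9253  x^+=-5.5363  v^+=-5.9462  a^+=-4.8181
step 6: x_pred=-9.1954  r=12.8354  x^+=0.6750  v^+=-0.0982  a^+=2.7815
step 7: x_pred=0.9867  r=-3.6667  x^+=-1.8330  v^+=-1.0522  a^+=0.6105

x_post = -1.8330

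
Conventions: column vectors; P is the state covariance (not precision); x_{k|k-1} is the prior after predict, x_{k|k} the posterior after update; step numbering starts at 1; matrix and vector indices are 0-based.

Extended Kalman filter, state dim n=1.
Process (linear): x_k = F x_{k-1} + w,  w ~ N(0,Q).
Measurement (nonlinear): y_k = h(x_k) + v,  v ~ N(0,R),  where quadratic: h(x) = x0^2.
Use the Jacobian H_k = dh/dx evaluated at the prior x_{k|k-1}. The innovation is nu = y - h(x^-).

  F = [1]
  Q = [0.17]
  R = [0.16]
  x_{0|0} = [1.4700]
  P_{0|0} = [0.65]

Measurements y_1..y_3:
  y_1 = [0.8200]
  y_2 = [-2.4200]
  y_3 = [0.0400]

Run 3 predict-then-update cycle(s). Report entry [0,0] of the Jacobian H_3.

H_jac[0,0] = -0.7682

step 1: x^-=[1.4700]  P^-=[0.8200]  H_jac=[2.9400]  S=[7.2478]  K=[0.3326]  nu=[-1.3409]  x^+=[1.0240]  P^+=[0.0181]
step 2: x^-=[1.0240]  P^-=[0.1881]  H_jac=[2.0480]  S=[0.9489]  K=[0.4060]  nu=[-3.4685]  x^+=[-0.3841]  P^+=[0.0317]
step 3: x^-=[-0.3841]  P^-=[0.2017]  H_jac=[-0.7682]  S=[0.2790]  K=[-0.5553]  nu=[-0.1075]  x^+=[-0.3244]  P^+=[0.1157]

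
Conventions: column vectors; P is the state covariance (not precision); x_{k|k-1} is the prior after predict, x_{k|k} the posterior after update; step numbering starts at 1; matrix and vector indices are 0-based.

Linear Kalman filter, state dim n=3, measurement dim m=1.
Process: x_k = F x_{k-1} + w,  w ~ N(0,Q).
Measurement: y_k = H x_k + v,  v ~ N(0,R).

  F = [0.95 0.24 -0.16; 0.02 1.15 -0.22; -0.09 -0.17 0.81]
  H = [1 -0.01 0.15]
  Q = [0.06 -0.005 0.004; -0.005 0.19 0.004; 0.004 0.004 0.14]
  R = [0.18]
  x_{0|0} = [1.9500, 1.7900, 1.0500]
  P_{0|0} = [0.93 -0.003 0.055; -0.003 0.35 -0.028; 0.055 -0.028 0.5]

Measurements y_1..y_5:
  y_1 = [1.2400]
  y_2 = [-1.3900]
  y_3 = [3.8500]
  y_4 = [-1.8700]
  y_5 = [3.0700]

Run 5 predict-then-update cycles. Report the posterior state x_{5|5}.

step 1: x^-=[2.1141, 1.8665, 0.3707]  P^-=[0.9163 0.1185 -0.1171; 0.1185 0.6910 -0.1800; -0.1171 -0.1800 0.4853]  S=[1.0704]  K=[0.8386; 0.0791; -0.0397]  nu=[-0.9110]  x^+=[1.3501, 1.7945, 0.4069]  P^+=[0.1636 0.0476 -0.0815; 0.0476 0.6843 -0.1767; -0.0815 -0.1767 0.4836]
step 2: x^-=[1.6482, 2.0011, -0.0970]  P^-=[0.3195 0.3153 -0.2123; 0.3153 1.2108 -0.3954; -0.2123 -0.3954 0.5404]  S=[0.4430]  K=[0.6423; 0.5506; -0.2874]  nu=[-3.0036]  x^+=[-0.2809, 0.3474, 0.7661]  P^+=[0.1368 0.1587 -0.1305; 0.1587 1.0765 -0.3254; -0.1305 -0.3254 0.5038]
step 3: x^-=[-0.3061, 0.2253, 0.5868]  P^-=[0.3954 0.5913 -0.3204; 0.5913 1.8112 -0.6334; -0.3204 -0.6334 0.6163]  S=[0.4834]  K=[0.7063; 0.9893; -0.4585]  nu=[4.0703]  x^+=[2.5687, 4.2519, -1.2794]  P^+=[0.1542 0.2536 -0.1639; 0.2536 1.3381 -0.4141; -0.1639 -0.4141 0.5146]
step 4: x^-=[3.6654, 5.2225, -1.9903]  P^-=[0.4867 0.7964 -0.3971; 0.7964 2.2073 -0.7838; -0.3971 -0.7838 0.6633]  S=[0.5491]  K=[0.7633; 1.1961; -0.5278]  nu=[-5.1847]  x^+=[-0.2922, -0.9786, 0.7459]  P^+=[0.1667 0.2951 -0.1759; 0.2951 1.4217 -0.4372; -0.1759 -0.4372 0.5103]
step 5: x^-=[-0.6318, -1.2953, 0.7968]  P^-=[0.5271 0.8732 -0.4232; 0.8732 2.3313 -0.8267; -0.4232 -0.8267 0.6724]  S=[0.5805]  K=[0.7836; 1.2505; -0.5411]  nu=[3.5693]  x^+=[2.1650, 3.1681, -1.1346]  P^+=[0.1707 0.3044 -0.1771; 0.3044 1.4236 -0.4339; -0.1771 -0.4339 0.5024]

x_post = [2.1650, 3.1681, -1.1346]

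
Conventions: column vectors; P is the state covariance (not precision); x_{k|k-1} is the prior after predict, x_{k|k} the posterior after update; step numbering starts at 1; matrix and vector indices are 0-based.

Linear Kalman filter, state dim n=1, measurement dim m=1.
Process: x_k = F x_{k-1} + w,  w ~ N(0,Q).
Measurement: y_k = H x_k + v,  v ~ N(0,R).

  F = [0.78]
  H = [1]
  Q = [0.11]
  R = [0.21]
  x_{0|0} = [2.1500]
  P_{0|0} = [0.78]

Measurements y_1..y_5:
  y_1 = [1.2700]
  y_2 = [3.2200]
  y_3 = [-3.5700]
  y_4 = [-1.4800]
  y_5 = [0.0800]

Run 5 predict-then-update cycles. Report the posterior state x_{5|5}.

step 1: x^-=[1.6770]  P^-=[0.5846]  S=[0.7946]  K=[0.7357]  nu=[-0.4070]  x^+=[1.3776]  P^+=[0.1545]
step 2: x^-=[1.0745]  P^-=[0.2040]  S=[0.4140]  K=[0.4927]  nu=[2.1455]  x^+=[2.1317]  P^+=[0.1035]
step 3: x^-=[1.6627]  P^-=[0.1730]  S=[0.3830]  K=[0.4516]  nu=[-5.2327]  x^+=[-0.7006]  P^+=[0.0948]
step 4: x^-=[-0.5464]  P^-=[0.1677]  S=[0.3777]  K=[0.4440]  nu=[-0.9336]  x^+=[-0.9609]  P^+=[0.0932]
step 5: x^-=[-0.7495]  P^-=[0.1667]  S=[0.3767]  K=[0.4426]  nu=[0.8295]  x^+=[-0.3824]  P^+=[0.0929]

x_post = [-0.3824]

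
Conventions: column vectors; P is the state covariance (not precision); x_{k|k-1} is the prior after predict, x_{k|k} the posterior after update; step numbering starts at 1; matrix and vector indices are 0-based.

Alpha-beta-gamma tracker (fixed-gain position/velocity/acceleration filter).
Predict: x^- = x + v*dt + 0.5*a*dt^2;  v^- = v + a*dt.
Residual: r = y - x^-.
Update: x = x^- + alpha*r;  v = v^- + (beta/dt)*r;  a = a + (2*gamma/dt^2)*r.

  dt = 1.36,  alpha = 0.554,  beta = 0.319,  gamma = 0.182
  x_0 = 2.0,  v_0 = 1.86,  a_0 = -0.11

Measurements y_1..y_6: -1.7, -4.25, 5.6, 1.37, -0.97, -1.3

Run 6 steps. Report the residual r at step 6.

step 1: x_pred=4.4279  r=-6.1279  x^+=1.0330  v^+=0.2731  a^+=-1.3160
step 2: x_pred=0.1874  r=-4.4374  x^+=-2.2709  v^+=-2.5575  a^+=-2.1892
step 3: x_pred=-7.7737  r=13.3737  x^+=-0.3647  v^+=-2.3979  a^+=0.4427
step 4: x_pred=-3.2164  r=4.5864  x^+=-0.6755  v^+=-0.7201  a^+=1.3453
step 5: x_pred=-0.4107  r=-0.5593  x^+=-0.7205  v^+=0.9784  a^+=1.2352
step 6: x_pred=1.7524  r=-3.0524  x^+=0.0614  v^+=1.9423  a^+=0.6345

resid = -3.0524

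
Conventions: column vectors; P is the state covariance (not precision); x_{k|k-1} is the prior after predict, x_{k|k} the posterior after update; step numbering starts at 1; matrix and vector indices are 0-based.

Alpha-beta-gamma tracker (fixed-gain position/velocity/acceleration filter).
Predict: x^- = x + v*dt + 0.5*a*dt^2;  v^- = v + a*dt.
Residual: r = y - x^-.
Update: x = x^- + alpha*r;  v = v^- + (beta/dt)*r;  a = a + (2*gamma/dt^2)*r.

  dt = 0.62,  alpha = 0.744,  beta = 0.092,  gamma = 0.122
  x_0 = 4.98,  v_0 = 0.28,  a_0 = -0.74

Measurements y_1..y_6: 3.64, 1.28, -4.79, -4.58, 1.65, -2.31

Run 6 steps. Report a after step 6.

a_post = 6.0365

step 1: x_pred=5.0114  r=-1.3714  x^+=3.9911  v^+=-0.3823  a^+=-1.6105
step 2: x_pred=3.4445  r=-2.1645  x^+=1.8341  v^+=-1.7020  a^+=-2.9844
step 3: x_pred=0.2053  r=-4.9953  x^+=-3.5112  v^+=-4.2936  a^+=-6.1552
step 4: x_pred=-7.3562  r=2.7762  x^+=-5.2907  v^+=-7.6978  a^+=-4.3930
step 5: x_pred=-10.9077  r=12.5577  x^+=-1.5648  v^+=-8.5581  a^+=3.5781
step 6: x_pred=-6.1831  r=3.8731  x^+=-3.3015  v^+=-5.7649  a^+=6.0365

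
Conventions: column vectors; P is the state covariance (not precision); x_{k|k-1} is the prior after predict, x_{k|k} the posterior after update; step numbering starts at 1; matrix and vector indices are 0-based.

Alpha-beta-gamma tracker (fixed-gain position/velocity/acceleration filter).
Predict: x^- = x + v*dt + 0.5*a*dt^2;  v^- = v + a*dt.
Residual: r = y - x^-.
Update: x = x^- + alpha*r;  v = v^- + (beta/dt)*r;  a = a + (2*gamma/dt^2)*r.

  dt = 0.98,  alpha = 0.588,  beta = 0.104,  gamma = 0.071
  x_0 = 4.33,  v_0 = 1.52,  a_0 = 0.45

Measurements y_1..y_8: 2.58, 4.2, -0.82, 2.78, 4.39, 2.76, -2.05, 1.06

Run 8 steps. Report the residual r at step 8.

step 1: x_pred=6.0357  r=-3.4557  x^+=4.0037  v^+=1.5943  a^+=-0.0609
step 2: x_pred=5.5369  r=-1.3369  x^+=4.7508  v^+=1.3927  a^+=-0.2586
step 3: x_pred=5.9914  r=-6.8114  x^+=1.9863  v^+=0.4164  a^+=-1.2657
step 4: x_pred=1.7866  r=0.9934  x^+=2.3707  v^+=-0.7186  a^+=-1.1188
step 5: x_pred=1.1293  r=3.2607  x^+=3.0466  v^+=-1.4690  a^+=-0.6367
step 6: x_pred=1.3012  r=1.4588  x^+=2.1590  v^+=-1.9382  a^+=-0.4210
step 7: x_pred=0.0574  r=-2.1074  x^+=-1.1817  v^+=-2.5744  a^+=-0.7326
step 8: x_pred=-4.0565  r=5.1165  x^+=-1.0480  v^+=-2.7494  a^+=0.0239

resid = 5.1165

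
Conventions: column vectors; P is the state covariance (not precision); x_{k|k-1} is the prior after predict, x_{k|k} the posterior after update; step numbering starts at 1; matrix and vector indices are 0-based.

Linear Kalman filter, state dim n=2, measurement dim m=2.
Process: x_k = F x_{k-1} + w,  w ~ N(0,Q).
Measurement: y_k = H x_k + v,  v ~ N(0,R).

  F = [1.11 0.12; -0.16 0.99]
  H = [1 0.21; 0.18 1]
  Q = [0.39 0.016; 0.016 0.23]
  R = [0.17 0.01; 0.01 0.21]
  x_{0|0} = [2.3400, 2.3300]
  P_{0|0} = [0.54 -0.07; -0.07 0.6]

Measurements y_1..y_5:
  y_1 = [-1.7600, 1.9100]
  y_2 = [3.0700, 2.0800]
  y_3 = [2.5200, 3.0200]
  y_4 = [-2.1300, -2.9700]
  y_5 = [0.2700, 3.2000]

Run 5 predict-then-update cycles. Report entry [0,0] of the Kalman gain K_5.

K[0,0] = 0.7707

step 1: x^-=[2.8770, 1.9323]  P^-=[1.0453 -0.0842; -0.0842 0.8541]  S=[1.2176 0.2901; 0.2901 1.0676]  K=[0.8776 -0.1411; -0.1166 0.8175]  nu=[-5.0428, -0.5402]  x^+=[-1.4723, 2.0789]  P^+=[0.1581 -0.0493; -0.0493 0.1794]
step 2: x^-=[-1.3848, 2.2937]  P^-=[0.5743 -0.0440; -0.0440 0.4255]  S=[0.7446 0.1570; 0.1570 0.6382]  K=[0.7797 -0.0989; -0.0813 0.6742]  nu=[3.9731, 0.0356]  x^+=[1.7097, 1.9945]  P^+=[0.1396 -0.0381; -0.0381 0.1476]
step 3: x^-=[2.1371, 1.7010]  P^-=[0.5539 -0.0324; -0.0324 0.3903]  S=[0.7276 0.1581; 0.1581 0.6066]  K=[0.7716 -0.0901; -0.0737 0.6531]  nu=[0.0257, 0.9343]  x^+=[2.0728, 2.3093]  P^+=[0.1378 -0.0360; -0.0360 0.1429]
step 4: x^-=[2.5779, 1.9546]  P^-=[0.5523 -0.0304; -0.0304 0.3850]  S=[0.7265 0.1587; 0.1587 0.6019]  K=[0.7708 -0.0886; -0.0725 0.6496]  nu=[-5.1183, -5.3886]  x^+=[-0.8899, -1.1749]  P^+=[0.1376 -0.0357; -0.0357 0.1421]
step 5: x^-=[-1.1288, -1.0208]  P^-=[0.5521 -0.0301; -0.0301 0.3841]  S=[0.7264 0.1588; 0.1588 0.6012]  K=[0.7707 -0.0883; -0.0723 0.6490]  nu=[1.6132, 4.4240]  x^+=[-0.2763, 1.7339]  P^+=[0.1376 -0.0356; -0.0356 0.1420]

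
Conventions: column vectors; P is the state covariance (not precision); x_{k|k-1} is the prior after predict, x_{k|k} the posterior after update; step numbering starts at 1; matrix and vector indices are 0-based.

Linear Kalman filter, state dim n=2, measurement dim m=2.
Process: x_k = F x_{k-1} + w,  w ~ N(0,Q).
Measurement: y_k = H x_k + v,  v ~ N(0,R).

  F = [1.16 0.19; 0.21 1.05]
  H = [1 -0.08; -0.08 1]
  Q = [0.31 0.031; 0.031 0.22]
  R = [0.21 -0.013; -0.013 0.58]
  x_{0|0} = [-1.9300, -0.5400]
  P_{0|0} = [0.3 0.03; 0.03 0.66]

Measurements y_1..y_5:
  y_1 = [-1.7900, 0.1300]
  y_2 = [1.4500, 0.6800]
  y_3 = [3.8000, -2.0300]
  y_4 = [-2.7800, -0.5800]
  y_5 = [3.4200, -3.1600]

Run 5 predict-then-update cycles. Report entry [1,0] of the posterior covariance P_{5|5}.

step 1: x^-=[-2.3414, -0.9723]  P^-=[0.7507 0.2735; 0.2735 0.9741]  S=[0.9232 0.1243; 0.1243 1.5152]  K=[0.7791 0.0770; 0.1287 0.6179]  nu=[0.4736, 0.9150]  x^+=[-1.9020, -0.3460]  P^+=[0.1664 0.0478; 0.0478 0.3605]
step 2: x^-=[-2.2720, -0.7627]  P^-=[0.5681 0.2036; 0.2036 0.6459]  S=[0.7496 0.0948; 0.0948 1.1970]  K=[0.7266 0.0746; 0.1376 0.5151]  nu=[3.6610, 1.2609]  x^+=[0.4823, 0.3905]  P^+=[0.1553 0.0462; 0.0462 0.3007]
step 3: x^-=[0.6336, 0.5113]  P^-=[0.5502 0.1870; 0.1870 0.5787]  S=[0.7340 0.0849; 0.0849 1.1324]  K=[0.7209 0.0722; 0.1353 0.4878]  nu=[3.2073, -2.4906]  x^+=[2.7658, -0.2696]  P^+=[0.1540 0.0448; 0.0448 0.2847]
step 4: x^-=[3.1571, 0.2977]  P^-=[0.5473 0.1817; 0.1817 0.5605]  S=[0.7318 0.0813; 0.0813 1.1149]  K=[0.7201 0.0712; 0.1338 0.4799]  nu=[-5.9133, -0.6251]  x^+=[-1.1456, -0.7933]  P^+=[0.1538 0.0443; 0.0443 0.2802]
step 5: x^-=[-1.4796, -1.0735]  P^-=[0.5466 0.1800; 0.1800 0.5552]  S=[0.7314 0.0801; 0.0801 1.1099]  K=[0.7199 0.0709; 0.1332 0.4776]  nu=[4.8137, -2.2048]  x^+=[1.8297, -1.4856]  P^+=[0.1538 0.0441; 0.0441 0.2788]

P_post[1,0] = 0.0441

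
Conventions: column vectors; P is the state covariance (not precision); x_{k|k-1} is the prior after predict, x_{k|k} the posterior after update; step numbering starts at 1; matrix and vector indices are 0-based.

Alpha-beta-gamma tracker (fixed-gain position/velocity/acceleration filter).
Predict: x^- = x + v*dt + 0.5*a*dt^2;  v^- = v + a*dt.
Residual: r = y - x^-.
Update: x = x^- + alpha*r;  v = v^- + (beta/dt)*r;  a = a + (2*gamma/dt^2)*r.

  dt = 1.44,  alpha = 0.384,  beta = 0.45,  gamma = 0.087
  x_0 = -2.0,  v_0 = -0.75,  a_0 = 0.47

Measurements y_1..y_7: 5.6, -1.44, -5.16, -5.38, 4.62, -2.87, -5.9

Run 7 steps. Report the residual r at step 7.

step 1: x_pred=-2.5927  r=8.1927  x^+=0.5533  v^+=2.4870  a^+=1.1575
step 2: x_pred=5.3347  r=-6.7747  x^+=2.7332  v^+=2.0367  a^+=0.5890
step 3: x_pred=6.2767  r=-11.4367  x^+=1.8850  v^+=-0.6891  a^+=-0.3707
step 4: x_pred=0.5083  r=-5.8883  x^+=-1.7528  v^+=-3.0630  a^+=-0.8648
step 5: x_pred=-7.0601  r=11.6801  x^+=-2.5750  v^+=-0.6583  a^+=0.1153
step 6: x_pred=-3.4033  r=0.5333  x^+=-3.1985  v^+=-0.3255  a^+=0.1601
step 7: x_pred=-3.5013  r=-2.3987  x^+=-4.4224  v^+=-0.8446  a^+=-0.0412

resid = -2.3987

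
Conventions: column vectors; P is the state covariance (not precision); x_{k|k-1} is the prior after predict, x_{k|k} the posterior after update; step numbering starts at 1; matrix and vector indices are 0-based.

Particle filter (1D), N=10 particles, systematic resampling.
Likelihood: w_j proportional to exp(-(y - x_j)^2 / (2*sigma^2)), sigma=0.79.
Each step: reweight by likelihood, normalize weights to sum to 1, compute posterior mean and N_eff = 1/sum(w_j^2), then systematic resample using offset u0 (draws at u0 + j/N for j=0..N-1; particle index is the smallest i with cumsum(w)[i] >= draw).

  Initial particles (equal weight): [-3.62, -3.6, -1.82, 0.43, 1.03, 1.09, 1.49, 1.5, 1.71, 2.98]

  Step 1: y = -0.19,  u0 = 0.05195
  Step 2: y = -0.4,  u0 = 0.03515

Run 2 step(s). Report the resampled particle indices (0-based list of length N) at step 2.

resampled_idx = [0, 1, 1, 2, 3, 3, 4, 4, 5, 7]

step 1: w=[0.0000, 0.0001, 0.0705, 0.4353, 0.1798, 0.1594, 0.0617, 0.0601, 0.0328, 0.0002]  mean=0.6563  Neff=3.8354  idx=[2, 3, 3, 3, 3, 4, 4, 5, 6, 7]
step 2: w=[0.0627, 0.1815, 0.1815, 0.1815, 0.1815, 0.0613, 0.0613, 0.0532, 0.0180, 0.0175]  mean=0.4354  Neff=6.8167  idx=[0, 1, 1, 2, 3, 3, 4, 4, 5, 7]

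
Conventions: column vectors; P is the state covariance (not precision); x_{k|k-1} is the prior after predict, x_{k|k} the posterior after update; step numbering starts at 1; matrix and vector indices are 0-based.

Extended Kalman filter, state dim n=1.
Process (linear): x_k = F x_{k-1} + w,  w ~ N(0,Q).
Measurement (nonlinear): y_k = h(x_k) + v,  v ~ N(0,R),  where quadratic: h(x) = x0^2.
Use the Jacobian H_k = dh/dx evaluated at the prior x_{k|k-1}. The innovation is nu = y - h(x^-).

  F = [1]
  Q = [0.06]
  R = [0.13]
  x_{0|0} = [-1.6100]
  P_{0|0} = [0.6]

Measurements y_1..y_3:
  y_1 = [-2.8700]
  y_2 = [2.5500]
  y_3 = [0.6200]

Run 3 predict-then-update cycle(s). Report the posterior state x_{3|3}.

step 1: x^-=[-1.6100]  P^-=[0.6600]  H_jac=[-3.2200]  S=[6.9731]  K=[-0.3048]  nu=[-5.4621]  x^+=[0.0547]  P^+=[0.0123]
step 2: x^-=[0.0547]  P^-=[0.0723]  H_jac=[0.1094]  S=[0.1309]  K=[0.0604]  nu=[2.5470]  x^+=[0.2086]  P^+=[0.0718]
step 3: x^-=[0.2086]  P^-=[0.1318]  H_jac=[0.4172]  S=[0.1529]  K=[0.3596]  nu=[0.5765]  x^+=[0.4159]  P^+=[0.1121]

x_post = [0.4159]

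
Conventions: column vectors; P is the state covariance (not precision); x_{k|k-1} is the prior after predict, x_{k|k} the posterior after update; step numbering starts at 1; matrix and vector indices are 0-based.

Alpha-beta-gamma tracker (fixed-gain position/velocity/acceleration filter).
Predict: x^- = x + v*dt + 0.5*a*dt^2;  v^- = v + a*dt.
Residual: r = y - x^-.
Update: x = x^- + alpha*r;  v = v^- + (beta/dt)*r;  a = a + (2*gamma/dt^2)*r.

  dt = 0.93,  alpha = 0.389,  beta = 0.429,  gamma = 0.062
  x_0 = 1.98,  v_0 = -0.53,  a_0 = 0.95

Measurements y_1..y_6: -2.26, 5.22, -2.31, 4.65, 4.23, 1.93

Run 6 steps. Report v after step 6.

v_post = 0.6875

step 1: x_pred=1.8979  r=-4.1579  x^+=0.2805  v^+=-1.5645  a^+=0.3539
step 2: x_pred=-1.0215  r=6.2415  x^+=1.4065  v^+=1.6437  a^+=1.2487
step 3: x_pred=3.4751  r=-5.7851  x^+=1.2247  v^+=0.1364  a^+=0.4193
step 4: x_pred=1.5329  r=3.1171  x^+=2.7455  v^+=1.9642  a^+=0.8662
step 5: x_pred=4.9468  r=-0.7168  x^+=4.6680  v^+=2.4392  a^+=0.7634
step 6: x_pred=7.2665  r=-5.3365  x^+=5.1906  v^+=0.6875  a^+=-0.0017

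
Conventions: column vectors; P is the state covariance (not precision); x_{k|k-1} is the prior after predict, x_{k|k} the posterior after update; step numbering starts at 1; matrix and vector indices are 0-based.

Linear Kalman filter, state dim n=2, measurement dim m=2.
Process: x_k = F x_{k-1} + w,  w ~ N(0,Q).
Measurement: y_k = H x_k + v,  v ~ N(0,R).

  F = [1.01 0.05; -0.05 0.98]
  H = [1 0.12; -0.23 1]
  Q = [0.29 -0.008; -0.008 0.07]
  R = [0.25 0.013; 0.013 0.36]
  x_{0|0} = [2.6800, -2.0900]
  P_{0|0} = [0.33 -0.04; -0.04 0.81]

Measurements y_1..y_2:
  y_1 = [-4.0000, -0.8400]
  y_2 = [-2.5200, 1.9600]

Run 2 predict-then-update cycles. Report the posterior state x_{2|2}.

step 1: x^-=[2.6023, -2.1822]  P^-=[0.6246 -0.0245; -0.0245 0.8527]  S=[0.8810 -0.0521; -0.0521 1.2570]  K=[0.6994 -0.1047; 0.1291 0.6882]  nu=[-6.3404, 1.9407]  x^+=[-2.0357, -1.6651]  P^+=[0.1722 0.0110; 0.0110 0.2520]
step 2: x^-=[-2.1393, -1.5300]  P^-=[0.4674 0.0065; 0.0065 0.3113]  S=[0.7234 -0.0508; -0.0508 0.6931]  K=[0.6402 -0.0988; 0.0925 0.4538]  nu=[-0.1971, 2.9980]  x^+=[-2.5617, -0.1877]  P^+=[0.1577 0.0090; 0.0090 0.1667]

x_post = [-2.5617, -0.1877]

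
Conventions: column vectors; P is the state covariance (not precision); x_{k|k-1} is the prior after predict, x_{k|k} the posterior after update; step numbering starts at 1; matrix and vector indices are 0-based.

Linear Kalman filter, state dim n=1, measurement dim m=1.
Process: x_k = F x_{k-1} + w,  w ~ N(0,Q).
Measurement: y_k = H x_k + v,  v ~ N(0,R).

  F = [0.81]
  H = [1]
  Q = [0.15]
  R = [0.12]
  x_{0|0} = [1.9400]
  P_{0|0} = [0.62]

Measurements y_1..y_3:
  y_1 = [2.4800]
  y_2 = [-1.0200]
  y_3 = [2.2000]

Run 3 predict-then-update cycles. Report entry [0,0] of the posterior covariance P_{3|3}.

P_post[0,0] = 0.0751

step 1: x^-=[1.5714]  P^-=[0.5568]  S=[0.6768]  K=[0.8227]  nu=[0.9086]  x^+=[2.3189]  P^+=[0.0987]
step 2: x^-=[1.8783]  P^-=[0.2148]  S=[0.3348]  K=[0.6415]  nu=[-2.8983]  x^+=[0.0189]  P^+=[0.0770]
step 3: x^-=[0.0153]  P^-=[0.2005]  S=[0.3205]  K=[0.6256]  nu=[2.1847]  x^+=[1.3820]  P^+=[0.0751]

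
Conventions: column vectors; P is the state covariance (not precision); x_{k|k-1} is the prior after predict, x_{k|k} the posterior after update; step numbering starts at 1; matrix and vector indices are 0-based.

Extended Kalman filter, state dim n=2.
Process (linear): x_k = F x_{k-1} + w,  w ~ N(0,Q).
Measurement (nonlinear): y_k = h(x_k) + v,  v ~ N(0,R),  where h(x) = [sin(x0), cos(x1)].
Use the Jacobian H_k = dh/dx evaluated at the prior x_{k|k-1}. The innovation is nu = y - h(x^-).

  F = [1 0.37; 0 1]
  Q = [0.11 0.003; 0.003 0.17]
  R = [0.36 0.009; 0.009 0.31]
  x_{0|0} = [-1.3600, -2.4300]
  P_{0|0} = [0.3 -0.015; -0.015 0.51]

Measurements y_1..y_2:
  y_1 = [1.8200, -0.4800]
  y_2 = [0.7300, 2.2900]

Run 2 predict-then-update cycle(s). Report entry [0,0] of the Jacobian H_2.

step 1: x^-=[-2.2591, -2.4300]  P^-=[0.4687 0.1767; 0.1767 0.6800]  H_jac=[-0.6352 0.0000; 0.0000 0.6530]  S=[0.5491 -0.0643; -0.0643 0.6000]  K=[-0.5263 0.1359; -0.1192 0.7273]  nu=[2.5923, 0.2773]  x^+=[-3.5857, -2.5374]  P^+=[0.2963 0.0573; 0.0573 0.3436]
step 2: x^-=[-4.5246, -2.5374]  P^-=[0.4958 0.1874; 0.1874 0.5136]  H_jac=[-0.1867 0.0000; 0.0000 0.5681]  S=[0.3773 -0.0109; -0.0109 0.4758]  K=[-0.2391 0.2183; -0.0751 0.6116]  nu=[-0.2524, 3.1130]  x^+=[-3.7846, -0.6146]  P^+=[0.4504 0.1153; 0.1153 0.3325]

H_jac[0,0] = -0.1867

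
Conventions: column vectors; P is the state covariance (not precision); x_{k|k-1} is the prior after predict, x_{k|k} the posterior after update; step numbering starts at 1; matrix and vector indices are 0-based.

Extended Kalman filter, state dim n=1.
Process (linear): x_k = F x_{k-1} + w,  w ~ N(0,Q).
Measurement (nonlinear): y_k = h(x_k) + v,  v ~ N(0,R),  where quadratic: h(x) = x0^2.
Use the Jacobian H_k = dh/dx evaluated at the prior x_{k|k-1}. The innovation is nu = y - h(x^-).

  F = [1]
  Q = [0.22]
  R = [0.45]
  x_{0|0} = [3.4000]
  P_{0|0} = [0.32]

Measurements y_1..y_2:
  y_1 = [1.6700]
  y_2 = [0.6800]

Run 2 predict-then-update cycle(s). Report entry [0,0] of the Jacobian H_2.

H_jac[0,0] = 3.9427

step 1: x^-=[3.4000]  P^-=[0.5400]  H_jac=[6.8000]  S=[25.4196]  K=[0.1445]  nu=[-9.8900]  x^+=[1.9713]  P^+=[0.0096]
step 2: x^-=[1.9713]  P^-=[0.2296]  H_jac=[3.9427]  S=[4.0184]  K=[0.2252]  nu=[-3.2062]  x^+=[1.2492]  P^+=[0.0257]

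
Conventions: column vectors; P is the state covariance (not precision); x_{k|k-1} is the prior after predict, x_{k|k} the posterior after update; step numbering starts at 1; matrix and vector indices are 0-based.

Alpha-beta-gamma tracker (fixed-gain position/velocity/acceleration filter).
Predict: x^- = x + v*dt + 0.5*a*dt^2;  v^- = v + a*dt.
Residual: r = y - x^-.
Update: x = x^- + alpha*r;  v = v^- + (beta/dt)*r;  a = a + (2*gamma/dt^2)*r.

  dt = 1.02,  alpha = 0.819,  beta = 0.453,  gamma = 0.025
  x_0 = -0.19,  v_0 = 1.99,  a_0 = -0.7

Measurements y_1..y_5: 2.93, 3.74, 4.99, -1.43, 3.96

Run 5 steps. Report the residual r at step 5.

step 1: x_pred=1.4757  r=1.4543  x^+=2.6668  v^+=1.9219  a^+=-0.6301
step 2: x_pred=4.2993  r=-0.5593  x^+=3.8412  v^+=1.0308  a^+=-0.6570
step 3: x_pred=4.5509  r=0.4391  x^+=4.9105  v^+=0.5557  a^+=-0.6359
step 4: x_pred=5.1465  r=-6.5765  x^+=-0.2396  v^+=-3.0137  a^+=-0.9519
step 5: x_pred=-3.8088  r=7.7688  x^+=2.5538  v^+=-0.5344  a^+=-0.5786

resid = 7.7688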